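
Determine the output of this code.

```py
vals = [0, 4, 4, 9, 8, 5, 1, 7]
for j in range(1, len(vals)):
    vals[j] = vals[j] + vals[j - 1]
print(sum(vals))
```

153

j=1: vals[1] = 4+0 = 4 → [0, 4, 4, 9, 8, 5, 1, 7]
j=2: vals[2] = 4+4 = 8 → [0, 4, 8, 9, 8, 5, 1, 7]
j=3: vals[3] = 9+8 = 17 → [0, 4, 8, 17, 8, 5, 1, 7]
j=4: vals[4] = 8+17 = 25 → [0, 4, 8, 17, 25, 5, 1, 7]
j=5: vals[5] = 5+25 = 30 → [0, 4, 8, 17, 25, 30, 1, 7]
j=6: vals[6] = 1+30 = 31 → [0, 4, 8, 17, 25, 30, 31, 7]
j=7: vals[7] = 7+31 = 38 → [0, 4, 8, 17, 25, 30, 31, 38]
sum = 153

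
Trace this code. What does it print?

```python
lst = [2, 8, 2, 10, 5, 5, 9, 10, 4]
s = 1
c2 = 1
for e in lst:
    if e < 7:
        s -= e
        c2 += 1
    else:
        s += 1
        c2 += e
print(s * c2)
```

e=2: <7, s = 1-2 = -1; c2=2
e=8: not <7, s = (-1)+1 = 0; c2=10
e=2: <7, s = 0-2 = -2; c2=11
e=10: not <7, s = (-2)+1 = -1; c2=21
e=5: <7, s = (-1)-5 = -6; c2=22
e=5: <7, s = (-6)-5 = -11; c2=23
e=9: not <7, s = (-11)+1 = -10; c2=32
e=10: not <7, s = (-10)+1 = -9; c2=42
e=4: <7, s = (-9)-4 = -13; c2=43
s*c2 = (-13)*43 = -559

-559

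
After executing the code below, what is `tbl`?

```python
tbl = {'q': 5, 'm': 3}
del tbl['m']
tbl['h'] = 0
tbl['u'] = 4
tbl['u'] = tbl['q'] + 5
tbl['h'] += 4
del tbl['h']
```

{'q': 5, 'u': 10}

del 'm' → {'q': 5}
tbl['h'] = 0 → {'q': 5, 'h': 0}
tbl['u'] = 4 → {'q': 5, 'h': 0, 'u': 4}
tbl['u'] = tbl['q']+5 = 10 → {'q': 5, 'h': 0, 'u': 10}
tbl['h'] = 0+4 = 4 → {'q': 5, 'h': 4, 'u': 10}
del 'h' → {'q': 5, 'u': 10}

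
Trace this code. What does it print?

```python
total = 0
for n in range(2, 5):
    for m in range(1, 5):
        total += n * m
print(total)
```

90

n=2,m=1: total = 0+2 = 2
n=2,m=2: total = 2+4 = 6
n=2,m=3: total = 6+6 = 12
n=2,m=4: total = 12+8 = 20
n=3,m=1: total = 20+3 = 23
n=3,m=2: total = 23+6 = 29
n=3,m=3: total = 29+9 = 38
n=3,m=4: total = 38+12 = 50
n=4,m=1: total = 50+4 = 54
n=4,m=2: total = 54+8 = 62
n=4,m=3: total = 62+12 = 74
n=4,m=4: total = 74+16 = 90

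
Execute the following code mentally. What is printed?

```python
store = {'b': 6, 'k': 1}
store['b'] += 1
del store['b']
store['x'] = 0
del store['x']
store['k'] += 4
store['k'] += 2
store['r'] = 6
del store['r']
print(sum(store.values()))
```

7

store['b'] = 6+1 = 7 → {'b': 7, 'k': 1}
del 'b' → {'k': 1}
store['x'] = 0 → {'k': 1, 'x': 0}
del 'x' → {'k': 1}
store['k'] = 1+4 = 5 → {'k': 5}
store['k'] = 5+2 = 7 → {'k': 7}
store['r'] = 6 → {'k': 7, 'r': 6}
del 'r' → {'k': 7}
sum of values = 7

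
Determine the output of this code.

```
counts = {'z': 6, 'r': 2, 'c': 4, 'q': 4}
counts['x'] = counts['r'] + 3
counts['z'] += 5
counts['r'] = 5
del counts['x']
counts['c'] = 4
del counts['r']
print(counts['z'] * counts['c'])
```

counts['x'] = counts['r']+3 = 5 → {'z': 6, 'r': 2, 'c': 4, 'q': 4, 'x': 5}
counts['z'] = 6+5 = 11 → {'z': 11, 'r': 2, 'c': 4, 'q': 4, 'x': 5}
counts['r'] = 5 → {'z': 11, 'r': 5, 'c': 4, 'q': 4, 'x': 5}
del 'x' → {'z': 11, 'r': 5, 'c': 4, 'q': 4}
counts['c'] = 4 → {'z': 11, 'r': 5, 'c': 4, 'q': 4}
del 'r' → {'z': 11, 'c': 4, 'q': 4}
counts['z']*counts['c'] = 11*4 = 44

44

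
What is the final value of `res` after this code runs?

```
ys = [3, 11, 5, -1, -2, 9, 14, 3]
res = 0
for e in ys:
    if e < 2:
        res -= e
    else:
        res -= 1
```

-3

e=3: not <2, res = 0-1 = -1
e=11: not <2, res = (-1)-1 = -2
e=5: not <2, res = (-2)-1 = -3
e=-1: <2, res = (-3)-(-1) = -2
e=-2: <2, res = (-2)-(-2) = 0
e=9: not <2, res = 0-1 = -1
e=14: not <2, res = (-1)-1 = -2
e=3: not <2, res = (-2)-1 = -3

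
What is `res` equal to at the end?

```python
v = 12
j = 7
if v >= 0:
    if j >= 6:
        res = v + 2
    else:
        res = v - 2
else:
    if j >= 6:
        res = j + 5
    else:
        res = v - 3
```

v=12, j=7
v >= 0 is True; j >= 6 is True
→ res = v + 2 = 14

14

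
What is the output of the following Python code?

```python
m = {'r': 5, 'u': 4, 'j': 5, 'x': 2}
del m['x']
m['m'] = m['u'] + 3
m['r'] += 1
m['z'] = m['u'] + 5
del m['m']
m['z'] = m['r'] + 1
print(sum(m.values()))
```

del 'x' → {'r': 5, 'u': 4, 'j': 5}
m['m'] = m['u']+3 = 7 → {'r': 5, 'u': 4, 'j': 5, 'm': 7}
m['r'] = 5+1 = 6 → {'r': 6, 'u': 4, 'j': 5, 'm': 7}
m['z'] = m['u']+5 = 9 → {'r': 6, 'u': 4, 'j': 5, 'm': 7, 'z': 9}
del 'm' → {'r': 6, 'u': 4, 'j': 5, 'z': 9}
m['z'] = m['r']+1 = 7 → {'r': 6, 'u': 4, 'j': 5, 'z': 7}
sum of values = 22

22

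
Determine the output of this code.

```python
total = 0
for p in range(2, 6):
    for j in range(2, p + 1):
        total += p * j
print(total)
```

125

p=2,j=2: total = 0+4 = 4
p=3,j=2: total = 4+6 = 10
p=3,j=3: total = 10+9 = 19
p=4,j=2: total = 19+8 = 27
p=4,j=3: total = 27+12 = 39
p=4,j=4: total = 39+16 = 55
p=5,j=2: total = 55+10 = 65
p=5,j=3: total = 65+15 = 80
p=5,j=4: total = 80+20 = 100
p=5,j=5: total = 100+25 = 125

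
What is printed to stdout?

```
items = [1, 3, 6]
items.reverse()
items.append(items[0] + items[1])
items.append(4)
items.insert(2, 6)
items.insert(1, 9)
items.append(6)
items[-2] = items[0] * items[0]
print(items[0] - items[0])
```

0

reverse → [6, 3, 1]
append items[0]+items[1] = 6+3 = 9 → [6, 3, 1, 9]
append 4 → [6, 3, 1, 9, 4]
insert 6 at 2 → [6, 3, 6, 1, 9, 4]
insert 9 at 1 → [6, 9, 3, 6, 1, 9, 4]
append 6 → [6, 9, 3, 6, 1, 9, 4, 6]
items[-2] = items[0]*items[0] = 6*6 = 36 → [6, 9, 3, 6, 1, 9, 36, 6]
items[0]-items[0] = 6-6 = 0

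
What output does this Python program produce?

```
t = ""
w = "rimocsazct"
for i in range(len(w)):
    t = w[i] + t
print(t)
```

tczascomir

i=0: prepend 'r' → 'r'
i=1: prepend 'i' → 'ir'
i=2: prepend 'm' → 'mir'
i=3: prepend 'o' → 'omir'
i=4: prepend 'c' → 'comir'
i=5: prepend 's' → 'scomir'
i=6: prepend 'a' → 'ascomir'
i=7: prepend 'z' → 'zascomir'
i=8: prepend 'c' → 'czascomir'
i=9: prepend 't' → 'tczascomir'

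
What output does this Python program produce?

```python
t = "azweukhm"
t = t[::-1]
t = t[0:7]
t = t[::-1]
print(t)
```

reverse → 'mhkuewza'
slice [0:7] → 'mhkuewz'
reverse → 'zweukhm'

zweukhm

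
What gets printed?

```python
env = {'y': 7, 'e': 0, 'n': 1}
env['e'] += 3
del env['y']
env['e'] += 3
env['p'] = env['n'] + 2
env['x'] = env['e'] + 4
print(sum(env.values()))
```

20

env['e'] = 0+3 = 3 → {'y': 7, 'e': 3, 'n': 1}
del 'y' → {'e': 3, 'n': 1}
env['e'] = 3+3 = 6 → {'e': 6, 'n': 1}
env['p'] = env['n']+2 = 3 → {'e': 6, 'n': 1, 'p': 3}
env['x'] = env['e']+4 = 10 → {'e': 6, 'n': 1, 'p': 3, 'x': 10}
sum of values = 20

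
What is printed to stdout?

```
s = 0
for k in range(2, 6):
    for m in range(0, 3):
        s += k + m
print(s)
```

k=2,m=0: s = 0+2 = 2
k=2,m=1: s = 2+3 = 5
k=2,m=2: s = 5+4 = 9
k=3,m=0: s = 9+3 = 12
k=3,m=1: s = 12+4 = 16
k=3,m=2: s = 16+5 = 21
k=4,m=0: s = 21+4 = 25
k=4,m=1: s = 25+5 = 30
k=4,m=2: s = 30+6 = 36
k=5,m=0: s = 36+5 = 41
k=5,m=1: s = 41+6 = 47
k=5,m=2: s = 47+7 = 54

54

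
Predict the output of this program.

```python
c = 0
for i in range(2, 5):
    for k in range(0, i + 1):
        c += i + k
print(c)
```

57

i=2,k=0: c = 0+2 = 2
i=2,k=1: c = 2+3 = 5
i=2,k=2: c = 5+4 = 9
i=3,k=0: c = 9+3 = 12
i=3,k=1: c = 12+4 = 16
i=3,k=2: c = 16+5 = 21
i=3,k=3: c = 21+6 = 27
i=4,k=0: c = 27+4 = 31
i=4,k=1: c = 31+5 = 36
i=4,k=2: c = 36+6 = 42
i=4,k=3: c = 42+7 = 49
i=4,k=4: c = 49+8 = 57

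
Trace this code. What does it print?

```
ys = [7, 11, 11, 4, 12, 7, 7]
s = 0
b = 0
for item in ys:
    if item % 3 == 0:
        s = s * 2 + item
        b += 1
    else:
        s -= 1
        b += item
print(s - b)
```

-46

item=7: not %3==0, s = 0-1 = -1; b=7
item=11: not %3==0, s = (-1)-1 = -2; b=18
item=11: not %3==0, s = (-2)-1 = -3; b=29
item=4: not %3==0, s = (-3)-1 = -4; b=33
item=12: %3==0, s = (-4)*2+12 = 4; b=34
item=7: not %3==0, s = 4-1 = 3; b=41
item=7: not %3==0, s = 3-1 = 2; b=48
s-b = 2-48 = -46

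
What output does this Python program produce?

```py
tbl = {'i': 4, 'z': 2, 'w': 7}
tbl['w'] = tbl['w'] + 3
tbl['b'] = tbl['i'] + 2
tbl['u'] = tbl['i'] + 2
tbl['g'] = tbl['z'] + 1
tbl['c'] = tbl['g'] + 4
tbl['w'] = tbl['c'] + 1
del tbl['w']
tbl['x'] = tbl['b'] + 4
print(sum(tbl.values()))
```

tbl['w'] = tbl['w']+3 = 10 → {'i': 4, 'z': 2, 'w': 10}
tbl['b'] = tbl['i']+2 = 6 → {'i': 4, 'z': 2, 'w': 10, 'b': 6}
tbl['u'] = tbl['i']+2 = 6 → {'i': 4, 'z': 2, 'w': 10, 'b': 6, 'u': 6}
tbl['g'] = tbl['z']+1 = 3 → {'i': 4, 'z': 2, 'w': 10, 'b': 6, 'u': 6, 'g': 3}
tbl['c'] = tbl['g']+4 = 7 → {'i': 4, 'z': 2, 'w': 10, 'b': 6, 'u': 6, 'g': 3, 'c': 7}
tbl['w'] = tbl['c']+1 = 8 → {'i': 4, 'z': 2, 'w': 8, 'b': 6, 'u': 6, 'g': 3, 'c': 7}
del 'w' → {'i': 4, 'z': 2, 'b': 6, 'u': 6, 'g': 3, 'c': 7}
tbl['x'] = tbl['b']+4 = 10 → {'i': 4, 'z': 2, 'b': 6, 'u': 6, 'g': 3, 'c': 7, 'x': 10}
sum of values = 38

38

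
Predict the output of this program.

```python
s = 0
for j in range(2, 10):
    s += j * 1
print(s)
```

44

j=2: s = 0+2*1 = 2
j=3: s = 2+3*1 = 5
j=4: s = 5+4*1 = 9
j=5: s = 9+5*1 = 14
j=6: s = 14+6*1 = 20
j=7: s = 20+7*1 = 27
j=8: s = 27+8*1 = 35
j=9: s = 35+9*1 = 44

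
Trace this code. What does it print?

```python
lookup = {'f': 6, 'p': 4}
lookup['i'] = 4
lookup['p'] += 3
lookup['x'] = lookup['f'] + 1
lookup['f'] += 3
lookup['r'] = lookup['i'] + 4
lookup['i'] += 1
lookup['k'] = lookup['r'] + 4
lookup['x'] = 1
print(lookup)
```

{'f': 9, 'p': 7, 'i': 5, 'x': 1, 'r': 8, 'k': 12}

lookup['i'] = 4 → {'f': 6, 'p': 4, 'i': 4}
lookup['p'] = 4+3 = 7 → {'f': 6, 'p': 7, 'i': 4}
lookup['x'] = lookup['f']+1 = 7 → {'f': 6, 'p': 7, 'i': 4, 'x': 7}
lookup['f'] = 6+3 = 9 → {'f': 9, 'p': 7, 'i': 4, 'x': 7}
lookup['r'] = lookup['i']+4 = 8 → {'f': 9, 'p': 7, 'i': 4, 'x': 7, 'r': 8}
lookup['i'] = 4+1 = 5 → {'f': 9, 'p': 7, 'i': 5, 'x': 7, 'r': 8}
lookup['k'] = lookup['r']+4 = 12 → {'f': 9, 'p': 7, 'i': 5, 'x': 7, 'r': 8, 'k': 12}
lookup['x'] = 1 → {'f': 9, 'p': 7, 'i': 5, 'x': 1, 'r': 8, 'k': 12}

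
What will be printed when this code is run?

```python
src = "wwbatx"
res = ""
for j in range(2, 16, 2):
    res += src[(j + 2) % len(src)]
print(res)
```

twbtwbt

j=2: add src[4]='t' → 't'
j=4: add src[0]='w' → 'tw'
j=6: add src[2]='b' → 'twb'
j=8: add src[4]='t' → 'twbt'
j=10: add src[0]='w' → 'twbtw'
j=12: add src[2]='b' → 'twbtwb'
j=14: add src[4]='t' → 'twbtwbt'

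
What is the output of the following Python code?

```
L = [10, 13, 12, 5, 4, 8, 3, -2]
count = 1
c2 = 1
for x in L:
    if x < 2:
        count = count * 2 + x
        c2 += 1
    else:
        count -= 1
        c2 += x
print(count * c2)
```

x=10: not <2, count = 1-1 = 0; c2=11
x=13: not <2, count = 0-1 = -1; c2=24
x=12: not <2, count = (-1)-1 = -2; c2=36
x=5: not <2, count = (-2)-1 = -3; c2=41
x=4: not <2, count = (-3)-1 = -4; c2=45
x=8: not <2, count = (-4)-1 = -5; c2=53
x=3: not <2, count = (-5)-1 = -6; c2=56
x=-2: <2, count = (-6)*2+(-2) = -14; c2=57
count*c2 = (-14)*57 = -798

-798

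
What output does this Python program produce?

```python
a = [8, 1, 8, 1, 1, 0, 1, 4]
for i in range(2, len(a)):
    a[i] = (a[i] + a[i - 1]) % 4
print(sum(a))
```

i=2: a[2] = (8+1)%4 = 1 → [8, 1, 1, 1, 1, 0, 1, 4]
i=3: a[3] = (1+1)%4 = 2 → [8, 1, 1, 2, 1, 0, 1, 4]
i=4: a[4] = (1+2)%4 = 3 → [8, 1, 1, 2, 3, 0, 1, 4]
i=5: a[5] = (0+3)%4 = 3 → [8, 1, 1, 2, 3, 3, 1, 4]
i=6: a[6] = (1+3)%4 = 0 → [8, 1, 1, 2, 3, 3, 0, 4]
i=7: a[7] = (4+0)%4 = 0 → [8, 1, 1, 2, 3, 3, 0, 0]
sum = 18

18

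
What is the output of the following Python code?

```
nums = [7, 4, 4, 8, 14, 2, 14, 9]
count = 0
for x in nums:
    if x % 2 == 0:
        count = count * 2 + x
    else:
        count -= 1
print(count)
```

x=7: not even, count = 0-1 = -1
x=4: even, count = (-1)*2+4 = 2
x=4: even, count = 2*2+4 = 8
x=8: even, count = 8*2+8 = 24
x=14: even, count = 24*2+14 = 62
x=2: even, count = 62*2+2 = 126
x=14: even, count = 126*2+14 = 266
x=9: not even, count = 266-1 = 265

265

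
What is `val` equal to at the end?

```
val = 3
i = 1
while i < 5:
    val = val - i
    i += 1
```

-7

i=1: val = 3-1 = 2
i=2: val = 2-2 = 0
i=3: val = 0-3 = -3
i=4: val = (-3)-4 = -7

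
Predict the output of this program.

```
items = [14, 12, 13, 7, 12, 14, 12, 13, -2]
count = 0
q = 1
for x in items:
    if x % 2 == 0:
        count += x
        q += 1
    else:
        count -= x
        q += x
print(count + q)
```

x=14: even, count = 0+14 = 14; q=2
x=12: even, count = 14+12 = 26; q=3
x=13: not even, count = 26-13 = 13; q=16
x=7: not even, count = 13-7 = 6; q=23
x=12: even, count = 6+12 = 18; q=24
x=14: even, count = 18+14 = 32; q=25
x=12: even, count = 32+12 = 44; q=26
x=13: not even, count = 44-13 = 31; q=39
x=-2: even, count = 31+(-2) = 29; q=40
count+q = 29+40 = 69

69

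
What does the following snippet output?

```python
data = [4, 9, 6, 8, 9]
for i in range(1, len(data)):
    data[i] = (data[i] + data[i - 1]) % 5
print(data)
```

i=1: data[1] = (9+4)%5 = 3 → [4, 3, 6, 8, 9]
i=2: data[2] = (6+3)%5 = 4 → [4, 3, 4, 8, 9]
i=3: data[3] = (8+4)%5 = 2 → [4, 3, 4, 2, 9]
i=4: data[4] = (9+2)%5 = 1 → [4, 3, 4, 2, 1]

[4, 3, 4, 2, 1]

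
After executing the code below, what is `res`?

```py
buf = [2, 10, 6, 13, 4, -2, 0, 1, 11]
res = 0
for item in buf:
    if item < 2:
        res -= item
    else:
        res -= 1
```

-5

item=2: not <2, res = 0-1 = -1
item=10: not <2, res = (-1)-1 = -2
item=6: not <2, res = (-2)-1 = -3
item=13: not <2, res = (-3)-1 = -4
item=4: not <2, res = (-4)-1 = -5
item=-2: <2, res = (-5)-(-2) = -3
item=0: <2, res = (-3)-0 = -3
item=1: <2, res = (-3)-1 = -4
item=11: not <2, res = (-4)-1 = -5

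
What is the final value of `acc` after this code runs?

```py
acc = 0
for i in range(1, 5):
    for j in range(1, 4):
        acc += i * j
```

i=1,j=1: acc = 0+1 = 1
i=1,j=2: acc = 1+2 = 3
i=1,j=3: acc = 3+3 = 6
i=2,j=1: acc = 6+2 = 8
i=2,j=2: acc = 8+4 = 12
i=2,j=3: acc = 12+6 = 18
i=3,j=1: acc = 18+3 = 21
i=3,j=2: acc = 21+6 = 27
i=3,j=3: acc = 27+9 = 36
i=4,j=1: acc = 36+4 = 40
i=4,j=2: acc = 40+8 = 48
i=4,j=3: acc = 48+12 = 60

60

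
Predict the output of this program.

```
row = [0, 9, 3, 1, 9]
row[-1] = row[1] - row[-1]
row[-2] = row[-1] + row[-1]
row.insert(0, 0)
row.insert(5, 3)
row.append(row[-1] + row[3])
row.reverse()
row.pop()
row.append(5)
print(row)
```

[3, 0, 3, 0, 3, 9, 0, 5]

row[-1] = row[1]-row[-1] = 9-9 = 0 → [0, 9, 3, 1, 0]
row[-2] = row[-1]+row[-1] = 0+0 = 0 → [0, 9, 3, 0, 0]
insert 0 at 0 → [0, 0, 9, 3, 0, 0]
insert 3 at 5 → [0, 0, 9, 3, 0, 3, 0]
append row[-1]+row[3] = 0+3 = 3 → [0, 0, 9, 3, 0, 3, 0, 3]
reverse → [3, 0, 3, 0, 3, 9, 0, 0]
pop() removes 0 → [3, 0, 3, 0, 3, 9, 0]
append 5 → [3, 0, 3, 0, 3, 9, 0, 5]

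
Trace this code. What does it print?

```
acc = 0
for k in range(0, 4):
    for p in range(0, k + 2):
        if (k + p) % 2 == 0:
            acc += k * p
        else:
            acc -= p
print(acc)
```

4

k=0,p=0: even sum, acc = 0+0 = 0
k=0,p=1: odd sum, acc = 0-1 = -1
k=1,p=0: odd sum, acc = (-1)-0 = -1
k=1,p=1: even sum, acc = (-1)+1 = 0
k=1,p=2: odd sum, acc = 0-2 = -2
k=2,p=0: even sum, acc = (-2)+0 = -2
k=2,p=1: odd sum, acc = (-2)-1 = -3
k=2,p=2: even sum, acc = (-3)+4 = 1
k=2,p=3: odd sum, acc = 1-3 = -2
k=3,p=0: odd sum, acc = (-2)-0 = -2
k=3,p=1: even sum, acc = (-2)+3 = 1
k=3,p=2: odd sum, acc = 1-2 = -1
k=3,p=3: even sum, acc = (-1)+9 = 8
k=3,p=4: odd sum, acc = 8-4 = 4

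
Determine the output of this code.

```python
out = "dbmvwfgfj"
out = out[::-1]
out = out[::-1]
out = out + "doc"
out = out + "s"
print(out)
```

dbmvwfgfjdocs

reverse → 'jfgfwvmbd'
reverse → 'dbmvwfgfj'
+ 'doc' → 'dbmvwfgfjdoc'
+ 's' → 'dbmvwfgfjdocs'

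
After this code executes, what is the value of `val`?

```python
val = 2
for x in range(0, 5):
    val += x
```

12

x=0: val = 2+0 = 2
x=1: val = 2+1 = 3
x=2: val = 3+2 = 5
x=3: val = 5+3 = 8
x=4: val = 8+4 = 12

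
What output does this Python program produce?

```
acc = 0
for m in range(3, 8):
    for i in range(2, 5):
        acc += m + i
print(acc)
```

120

m=3,i=2: acc = 0+5 = 5
m=3,i=3: acc = 5+6 = 11
m=3,i=4: acc = 11+7 = 18
m=4,i=2: acc = 18+6 = 24
m=4,i=3: acc = 24+7 = 31
m=4,i=4: acc = 31+8 = 39
m=5,i=2: acc = 39+7 = 46
m=5,i=3: acc = 46+8 = 54
m=5,i=4: acc = 54+9 = 63
m=6,i=2: acc = 63+8 = 71
m=6,i=3: acc = 71+9 = 80
m=6,i=4: acc = 80+10 = 90
m=7,i=2: acc = 90+9 = 99
m=7,i=3: acc = 99+10 = 109
m=7,i=4: acc = 109+11 = 120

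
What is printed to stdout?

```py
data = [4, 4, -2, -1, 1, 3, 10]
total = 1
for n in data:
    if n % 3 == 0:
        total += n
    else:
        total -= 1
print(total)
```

-2

n=4: not %3==0, total = 1-1 = 0
n=4: not %3==0, total = 0-1 = -1
n=-2: not %3==0, total = (-1)-1 = -2
n=-1: not %3==0, total = (-2)-1 = -3
n=1: not %3==0, total = (-3)-1 = -4
n=3: %3==0, total = (-4)+3 = -1
n=10: not %3==0, total = (-1)-1 = -2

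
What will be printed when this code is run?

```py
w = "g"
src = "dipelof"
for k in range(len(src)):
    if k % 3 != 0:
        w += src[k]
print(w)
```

giplo

k=0: skip
k=1: add 'i' → 'gi'
k=2: add 'p' → 'gip'
k=3: skip
k=4: add 'l' → 'gipl'
k=5: add 'o' → 'giplo'
k=6: skip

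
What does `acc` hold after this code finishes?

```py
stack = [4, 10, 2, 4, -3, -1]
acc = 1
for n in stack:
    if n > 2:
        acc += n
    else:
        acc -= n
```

n=4: >2, acc = 1+4 = 5
n=10: >2, acc = 5+10 = 15
n=2: not >2, acc = 15-2 = 13
n=4: >2, acc = 13+4 = 17
n=-3: not >2, acc = 17-(-3) = 20
n=-1: not >2, acc = 20-(-1) = 21

21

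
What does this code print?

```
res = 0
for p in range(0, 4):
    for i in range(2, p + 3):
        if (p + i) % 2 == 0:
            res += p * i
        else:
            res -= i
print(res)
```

28

p=0,i=2: even sum, res = 0+0 = 0
p=1,i=2: odd sum, res = 0-2 = -2
p=1,i=3: even sum, res = (-2)+3 = 1
p=2,i=2: even sum, res = 1+4 = 5
p=2,i=3: odd sum, res = 5-3 = 2
p=2,i=4: even sum, res = 2+8 = 10
p=3,i=2: odd sum, res = 10-2 = 8
p=3,i=3: even sum, res = 8+9 = 17
p=3,i=4: odd sum, res = 17-4 = 13
p=3,i=5: even sum, res = 13+15 = 28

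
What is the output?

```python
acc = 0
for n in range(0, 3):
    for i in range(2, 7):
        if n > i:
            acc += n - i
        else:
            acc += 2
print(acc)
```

30

n=0,i=2: not 0>2, acc = 0+2 = 2
n=0,i=3: not 0>3, acc = 2+2 = 4
n=0,i=4: not 0>4, acc = 4+2 = 6
n=0,i=5: not 0>5, acc = 6+2 = 8
n=0,i=6: not 0>6, acc = 8+2 = 10
n=1,i=2: not 1>2, acc = 10+2 = 12
n=1,i=3: not 1>3, acc = 12+2 = 14
n=1,i=4: not 1>4, acc = 14+2 = 16
n=1,i=5: not 1>5, acc = 16+2 = 18
n=1,i=6: not 1>6, acc = 18+2 = 20
n=2,i=2: not 2>2, acc = 20+2 = 22
n=2,i=3: not 2>3, acc = 22+2 = 24
n=2,i=4: not 2>4, acc = 24+2 = 26
n=2,i=5: not 2>5, acc = 26+2 = 28
n=2,i=6: not 2>6, acc = 28+2 = 30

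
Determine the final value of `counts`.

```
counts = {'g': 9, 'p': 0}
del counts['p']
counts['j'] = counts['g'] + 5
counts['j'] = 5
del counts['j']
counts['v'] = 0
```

{'g': 9, 'v': 0}

del 'p' → {'g': 9}
counts['j'] = counts['g']+5 = 14 → {'g': 9, 'j': 14}
counts['j'] = 5 → {'g': 9, 'j': 5}
del 'j' → {'g': 9}
counts['v'] = 0 → {'g': 9, 'v': 0}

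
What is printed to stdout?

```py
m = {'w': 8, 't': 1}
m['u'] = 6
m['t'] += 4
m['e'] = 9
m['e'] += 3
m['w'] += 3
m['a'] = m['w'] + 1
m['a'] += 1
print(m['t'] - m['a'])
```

m['u'] = 6 → {'w': 8, 't': 1, 'u': 6}
m['t'] = 1+4 = 5 → {'w': 8, 't': 5, 'u': 6}
m['e'] = 9 → {'w': 8, 't': 5, 'u': 6, 'e': 9}
m['e'] = 9+3 = 12 → {'w': 8, 't': 5, 'u': 6, 'e': 12}
m['w'] = 8+3 = 11 → {'w': 11, 't': 5, 'u': 6, 'e': 12}
m['a'] = m['w']+1 = 12 → {'w': 11, 't': 5, 'u': 6, 'e': 12, 'a': 12}
m['a'] = 12+1 = 13 → {'w': 11, 't': 5, 'u': 6, 'e': 12, 'a': 13}
m['t']-m['a'] = 5-13 = -8

-8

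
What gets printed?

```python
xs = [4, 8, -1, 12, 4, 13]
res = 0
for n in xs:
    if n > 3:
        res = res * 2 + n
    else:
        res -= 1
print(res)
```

n=4: >3, res = 0*2+4 = 4
n=8: >3, res = 4*2+8 = 16
n=-1: not >3, res = 16-1 = 15
n=12: >3, res = 15*2+12 = 42
n=4: >3, res = 42*2+4 = 88
n=13: >3, res = 88*2+13 = 189

189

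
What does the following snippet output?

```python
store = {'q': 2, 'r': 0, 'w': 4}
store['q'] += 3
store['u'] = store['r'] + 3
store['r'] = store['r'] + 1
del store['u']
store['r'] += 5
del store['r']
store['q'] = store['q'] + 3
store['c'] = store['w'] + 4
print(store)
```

{'q': 8, 'w': 4, 'c': 8}

store['q'] = 2+3 = 5 → {'q': 5, 'r': 0, 'w': 4}
store['u'] = store['r']+3 = 3 → {'q': 5, 'r': 0, 'w': 4, 'u': 3}
store['r'] = store['r']+1 = 1 → {'q': 5, 'r': 1, 'w': 4, 'u': 3}
del 'u' → {'q': 5, 'r': 1, 'w': 4}
store['r'] = 1+5 = 6 → {'q': 5, 'r': 6, 'w': 4}
del 'r' → {'q': 5, 'w': 4}
store['q'] = store['q']+3 = 8 → {'q': 8, 'w': 4}
store['c'] = store['w']+4 = 8 → {'q': 8, 'w': 4, 'c': 8}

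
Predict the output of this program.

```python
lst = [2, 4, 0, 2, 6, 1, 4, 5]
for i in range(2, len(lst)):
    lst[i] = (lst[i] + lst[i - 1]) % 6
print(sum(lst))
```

i=2: lst[2] = (0+4)%6 = 4 → [2, 4, 4, 2, 6, 1, 4, 5]
i=3: lst[3] = (2+4)%6 = 0 → [2, 4, 4, 0, 6, 1, 4, 5]
i=4: lst[4] = (6+0)%6 = 0 → [2, 4, 4, 0, 0, 1, 4, 5]
i=5: lst[5] = (1+0)%6 = 1 → [2, 4, 4, 0, 0, 1, 4, 5]
i=6: lst[6] = (4+1)%6 = 5 → [2, 4, 4, 0, 0, 1, 5, 5]
i=7: lst[7] = (5+5)%6 = 4 → [2, 4, 4, 0, 0, 1, 5, 4]
sum = 20

20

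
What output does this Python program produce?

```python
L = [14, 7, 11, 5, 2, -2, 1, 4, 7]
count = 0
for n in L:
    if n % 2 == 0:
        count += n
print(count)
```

18

n=14: even, count = 0+14 = 14
n=7: not even
n=11: not even
n=5: not even
n=2: even, count = 14+2 = 16
n=-2: even, count = 16+(-2) = 14
n=1: not even
n=4: even, count = 14+4 = 18
n=7: not even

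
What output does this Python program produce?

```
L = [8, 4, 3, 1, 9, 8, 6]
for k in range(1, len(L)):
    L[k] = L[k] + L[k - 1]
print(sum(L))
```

k=1: L[1] = 4+8 = 12 → [8, 12, 3, 1, 9, 8, 6]
k=2: L[2] = 3+12 = 15 → [8, 12, 15, 1, 9, 8, 6]
k=3: L[3] = 1+15 = 16 → [8, 12, 15, 16, 9, 8, 6]
k=4: L[4] = 9+16 = 25 → [8, 12, 15, 16, 25, 8, 6]
k=5: L[5] = 8+25 = 33 → [8, 12, 15, 16, 25, 33, 6]
k=6: L[6] = 6+33 = 39 → [8, 12, 15, 16, 25, 33, 39]
sum = 148

148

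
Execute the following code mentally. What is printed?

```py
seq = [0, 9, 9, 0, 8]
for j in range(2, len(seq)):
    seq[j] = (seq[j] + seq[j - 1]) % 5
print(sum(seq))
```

16

j=2: seq[2] = (9+9)%5 = 3 → [0, 9, 3, 0, 8]
j=3: seq[3] = (0+3)%5 = 3 → [0, 9, 3, 3, 8]
j=4: seq[4] = (8+3)%5 = 1 → [0, 9, 3, 3, 1]
sum = 16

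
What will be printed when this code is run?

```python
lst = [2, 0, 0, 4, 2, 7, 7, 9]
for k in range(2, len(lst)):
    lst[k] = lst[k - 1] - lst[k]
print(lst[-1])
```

k=2: lst[2] = 0-0 = 0 → [2, 0, 0, 4, 2, 7, 7, 9]
k=3: lst[3] = 0-4 = -4 → [2, 0, 0, -4, 2, 7, 7, 9]
k=4: lst[4] = (-4)-2 = -6 → [2, 0, 0, -4, -6, 7, 7, 9]
k=5: lst[5] = (-6)-7 = -13 → [2, 0, 0, -4, -6, -13, 7, 9]
k=6: lst[6] = (-13)-7 = -20 → [2, 0, 0, -4, -6, -13, -20, 9]
k=7: lst[7] = (-20)-9 = -29 → [2, 0, 0, -4, -6, -13, -20, -29]

-29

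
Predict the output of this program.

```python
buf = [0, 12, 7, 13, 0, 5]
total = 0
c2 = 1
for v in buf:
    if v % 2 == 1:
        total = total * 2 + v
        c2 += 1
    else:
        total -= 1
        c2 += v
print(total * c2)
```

v=0: not odd, total = 0-1 = -1; c2=1
v=12: not odd, total = (-1)-1 = -2; c2=13
v=7: odd, total = (-2)*2+7 = 3; c2=14
v=13: odd, total = 3*2+13 = 19; c2=15
v=0: not odd, total = 19-1 = 18; c2=15
v=5: odd, total = 18*2+5 = 41; c2=16
total*c2 = 41*16 = 656

656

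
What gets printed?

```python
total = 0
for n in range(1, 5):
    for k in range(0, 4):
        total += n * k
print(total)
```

60

n=1,k=0: total = 0+0 = 0
n=1,k=1: total = 0+1 = 1
n=1,k=2: total = 1+2 = 3
n=1,k=3: total = 3+3 = 6
n=2,k=0: total = 6+0 = 6
n=2,k=1: total = 6+2 = 8
n=2,k=2: total = 8+4 = 12
n=2,k=3: total = 12+6 = 18
n=3,k=0: total = 18+0 = 18
n=3,k=1: total = 18+3 = 21
n=3,k=2: total = 21+6 = 27
n=3,k=3: total = 27+9 = 36
n=4,k=0: total = 36+0 = 36
n=4,k=1: total = 36+4 = 40
n=4,k=2: total = 40+8 = 48
n=4,k=3: total = 48+12 = 60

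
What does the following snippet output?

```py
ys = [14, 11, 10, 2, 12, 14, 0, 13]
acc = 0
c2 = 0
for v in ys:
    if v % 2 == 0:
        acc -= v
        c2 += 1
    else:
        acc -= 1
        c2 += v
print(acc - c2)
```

-84

v=14: even, acc = 0-14 = -14; c2=1
v=11: not even, acc = (-14)-1 = -15; c2=12
v=10: even, acc = (-15)-10 = -25; c2=13
v=2: even, acc = (-25)-2 = -27; c2=14
v=12: even, acc = (-27)-12 = -39; c2=15
v=14: even, acc = (-39)-14 = -53; c2=16
v=0: even, acc = (-53)-0 = -53; c2=17
v=13: not even, acc = (-53)-1 = -54; c2=30
acc-c2 = (-54)-30 = -84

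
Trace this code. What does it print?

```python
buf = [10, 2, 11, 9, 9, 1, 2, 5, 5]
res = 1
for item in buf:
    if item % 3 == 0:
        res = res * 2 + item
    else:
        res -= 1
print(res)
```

15

item=10: not %3==0, res = 1-1 = 0
item=2: not %3==0, res = 0-1 = -1
item=11: not %3==0, res = (-1)-1 = -2
item=9: %3==0, res = (-2)*2+9 = 5
item=9: %3==0, res = 5*2+9 = 19
item=1: not %3==0, res = 19-1 = 18
item=2: not %3==0, res = 18-1 = 17
item=5: not %3==0, res = 17-1 = 16
item=5: not %3==0, res = 16-1 = 15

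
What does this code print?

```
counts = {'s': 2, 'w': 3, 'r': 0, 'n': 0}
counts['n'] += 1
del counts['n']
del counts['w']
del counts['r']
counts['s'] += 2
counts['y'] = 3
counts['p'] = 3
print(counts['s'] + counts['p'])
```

7

counts['n'] = 0+1 = 1 → {'s': 2, 'w': 3, 'r': 0, 'n': 1}
del 'n' → {'s': 2, 'w': 3, 'r': 0}
del 'w' → {'s': 2, 'r': 0}
del 'r' → {'s': 2}
counts['s'] = 2+2 = 4 → {'s': 4}
counts['y'] = 3 → {'s': 4, 'y': 3}
counts['p'] = 3 → {'s': 4, 'y': 3, 'p': 3}
counts['s']+counts['p'] = 4+3 = 7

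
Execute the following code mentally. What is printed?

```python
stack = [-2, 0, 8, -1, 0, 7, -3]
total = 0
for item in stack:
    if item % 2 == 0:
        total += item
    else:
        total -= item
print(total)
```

3

item=-2: even, total = 0+(-2) = -2
item=0: even, total = (-2)+0 = -2
item=8: even, total = (-2)+8 = 6
item=-1: not even, total = 6-(-1) = 7
item=0: even, total = 7+0 = 7
item=7: not even, total = 7-7 = 0
item=-3: not even, total = 0-(-3) = 3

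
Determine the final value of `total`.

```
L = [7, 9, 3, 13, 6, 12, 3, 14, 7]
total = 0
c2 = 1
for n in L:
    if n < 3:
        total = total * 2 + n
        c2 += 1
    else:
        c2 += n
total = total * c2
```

n=7: not <3; c2=8
n=9: not <3; c2=17
n=3: not <3; c2=20
n=13: not <3; c2=33
n=6: not <3; c2=39
n=12: not <3; c2=51
n=3: not <3; c2=54
n=14: not <3; c2=68
n=7: not <3; c2=75
total*c2 = 0*75 = 0

0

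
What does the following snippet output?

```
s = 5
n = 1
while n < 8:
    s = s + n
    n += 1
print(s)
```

n=1: s = 5+1 = 6
n=2: s = 6+2 = 8
n=3: s = 8+3 = 11
n=4: s = 11+4 = 15
n=5: s = 15+5 = 20
n=6: s = 20+6 = 26
n=7: s = 26+7 = 33

33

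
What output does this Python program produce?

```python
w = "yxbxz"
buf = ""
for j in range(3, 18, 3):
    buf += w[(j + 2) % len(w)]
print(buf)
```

j=3: add w[0]='y' → 'y'
j=6: add w[3]='x' → 'yx'
j=9: add w[1]='x' → 'yxx'
j=12: add w[4]='z' → 'yxxz'
j=15: add w[2]='b' → 'yxxzb'

yxxzb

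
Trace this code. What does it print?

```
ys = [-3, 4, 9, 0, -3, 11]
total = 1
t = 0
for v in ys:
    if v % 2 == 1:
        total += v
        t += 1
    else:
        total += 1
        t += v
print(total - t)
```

9

v=-3: odd, total = 1+(-3) = -2; t=1
v=4: not odd, total = (-2)+1 = -1; t=5
v=9: odd, total = (-1)+9 = 8; t=6
v=0: not odd, total = 8+1 = 9; t=6
v=-3: odd, total = 9+(-3) = 6; t=7
v=11: odd, total = 6+11 = 17; t=8
total-t = 17-8 = 9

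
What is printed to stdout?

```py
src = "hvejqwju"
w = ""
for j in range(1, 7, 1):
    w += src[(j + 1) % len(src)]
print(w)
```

j=1: add src[2]='e' → 'e'
j=2: add src[3]='j' → 'ej'
j=3: add src[4]='q' → 'ejq'
j=4: add src[5]='w' → 'ejqw'
j=5: add src[6]='j' → 'ejqwj'
j=6: add src[7]='u' → 'ejqwju'

ejqwju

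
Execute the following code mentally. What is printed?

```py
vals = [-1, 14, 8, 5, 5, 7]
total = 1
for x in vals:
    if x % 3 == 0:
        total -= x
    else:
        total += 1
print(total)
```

x=-1: not %3==0, total = 1+1 = 2
x=14: not %3==0, total = 2+1 = 3
x=8: not %3==0, total = 3+1 = 4
x=5: not %3==0, total = 4+1 = 5
x=5: not %3==0, total = 5+1 = 6
x=7: not %3==0, total = 6+1 = 7

7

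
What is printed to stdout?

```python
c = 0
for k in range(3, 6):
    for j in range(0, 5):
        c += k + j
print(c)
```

k=3,j=0: c = 0+3 = 3
k=3,j=1: c = 3+4 = 7
k=3,j=2: c = 7+5 = 12
k=3,j=3: c = 12+6 = 18
k=3,j=4: c = 18+7 = 25
k=4,j=0: c = 25+4 = 29
k=4,j=1: c = 29+5 = 34
k=4,j=2: c = 34+6 = 40
k=4,j=3: c = 40+7 = 47
k=4,j=4: c = 47+8 = 55
k=5,j=0: c = 55+5 = 60
k=5,j=1: c = 60+6 = 66
k=5,j=2: c = 66+7 = 73
k=5,j=3: c = 73+8 = 81
k=5,j=4: c = 81+9 = 90

90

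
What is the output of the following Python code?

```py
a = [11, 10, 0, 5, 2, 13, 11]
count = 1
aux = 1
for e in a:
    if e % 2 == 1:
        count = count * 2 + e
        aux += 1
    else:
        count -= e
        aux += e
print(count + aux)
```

90

e=11: odd, count = 1*2+11 = 13; aux=2
e=10: not odd, count = 13-10 = 3; aux=12
e=0: not odd, count = 3-0 = 3; aux=12
e=5: odd, count = 3*2+5 = 11; aux=13
e=2: not odd, count = 11-2 = 9; aux=15
e=13: odd, count = 9*2+13 = 31; aux=16
e=11: odd, count = 31*2+11 = 73; aux=17
count+aux = 73+17 = 90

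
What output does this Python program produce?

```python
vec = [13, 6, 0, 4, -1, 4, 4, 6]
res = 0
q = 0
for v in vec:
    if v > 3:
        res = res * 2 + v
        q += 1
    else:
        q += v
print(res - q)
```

569

v=13: >3, res = 0*2+13 = 13; q=1
v=6: >3, res = 13*2+6 = 32; q=2
v=0: not >3; q=2
v=4: >3, res = 32*2+4 = 68; q=3
v=-1: not >3; q=2
v=4: >3, res = 68*2+4 = 140; q=3
v=4: >3, res = 140*2+4 = 284; q=4
v=6: >3, res = 284*2+6 = 574; q=5
res-q = 574-5 = 569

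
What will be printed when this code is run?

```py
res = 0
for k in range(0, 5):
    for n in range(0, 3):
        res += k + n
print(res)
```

45

k=0,n=0: res = 0+0 = 0
k=0,n=1: res = 0+1 = 1
k=0,n=2: res = 1+2 = 3
k=1,n=0: res = 3+1 = 4
k=1,n=1: res = 4+2 = 6
k=1,n=2: res = 6+3 = 9
k=2,n=0: res = 9+2 = 11
k=2,n=1: res = 11+3 = 14
k=2,n=2: res = 14+4 = 18
k=3,n=0: res = 18+3 = 21
k=3,n=1: res = 21+4 = 25
k=3,n=2: res = 25+5 = 30
k=4,n=0: res = 30+4 = 34
k=4,n=1: res = 34+5 = 39
k=4,n=2: res = 39+6 = 45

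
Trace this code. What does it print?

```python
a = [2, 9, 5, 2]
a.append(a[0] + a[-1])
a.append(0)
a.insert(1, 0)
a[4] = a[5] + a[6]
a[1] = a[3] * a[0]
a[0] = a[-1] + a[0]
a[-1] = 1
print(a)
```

append a[0]+a[-1] = 2+2 = 4 → [2, 9, 5, 2, 4]
append 0 → [2, 9, 5, 2, 4, 0]
insert 0 at 1 → [2, 0, 9, 5, 2, 4, 0]
a[4] = a[5]+a[6] = 4+0 = 4 → [2, 0, 9, 5, 4, 4, 0]
a[1] = a[3]*a[0] = 5*2 = 10 → [2, 10, 9, 5, 4, 4, 0]
a[0] = a[-1]+a[0] = 0+2 = 2 → [2, 10, 9, 5, 4, 4, 0]
a[-1] = 1 → [2, 10, 9, 5, 4, 4, 1]

[2, 10, 9, 5, 4, 4, 1]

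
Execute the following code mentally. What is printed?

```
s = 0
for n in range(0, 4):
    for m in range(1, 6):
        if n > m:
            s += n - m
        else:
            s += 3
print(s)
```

55

n=0,m=1: not 0>1, s = 0+3 = 3
n=0,m=2: not 0>2, s = 3+3 = 6
n=0,m=3: not 0>3, s = 6+3 = 9
n=0,m=4: not 0>4, s = 9+3 = 12
n=0,m=5: not 0>5, s = 12+3 = 15
n=1,m=1: not 1>1, s = 15+3 = 18
n=1,m=2: not 1>2, s = 18+3 = 21
n=1,m=3: not 1>3, s = 21+3 = 24
n=1,m=4: not 1>4, s = 24+3 = 27
n=1,m=5: not 1>5, s = 27+3 = 30
n=2,m=1: 2>1, s = 30+1 = 31
n=2,m=2: not 2>2, s = 31+3 = 34
n=2,m=3: not 2>3, s = 34+3 = 37
n=2,m=4: not 2>4, s = 37+3 = 40
n=2,m=5: not 2>5, s = 40+3 = 43
n=3,m=1: 3>1, s = 43+2 = 45
n=3,m=2: 3>2, s = 45+1 = 46
n=3,m=3: not 3>3, s = 46+3 = 49
n=3,m=4: not 3>4, s = 49+3 = 52
n=3,m=5: not 3>5, s = 52+3 = 55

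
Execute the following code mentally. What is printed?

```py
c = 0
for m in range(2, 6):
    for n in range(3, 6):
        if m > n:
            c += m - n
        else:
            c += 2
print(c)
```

m=2,n=3: not 2>3, c = 0+2 = 2
m=2,n=4: not 2>4, c = 2+2 = 4
m=2,n=5: not 2>5, c = 4+2 = 6
m=3,n=3: not 3>3, c = 6+2 = 8
m=3,n=4: not 3>4, c = 8+2 = 10
m=3,n=5: not 3>5, c = 10+2 = 12
m=4,n=3: 4>3, c = 12+1 = 13
m=4,n=4: not 4>4, c = 13+2 = 15
m=4,n=5: not 4>5, c = 15+2 = 17
m=5,n=3: 5>3, c = 17+2 = 19
m=5,n=4: 5>4, c = 19+1 = 20
m=5,n=5: not 5>5, c = 20+2 = 22

22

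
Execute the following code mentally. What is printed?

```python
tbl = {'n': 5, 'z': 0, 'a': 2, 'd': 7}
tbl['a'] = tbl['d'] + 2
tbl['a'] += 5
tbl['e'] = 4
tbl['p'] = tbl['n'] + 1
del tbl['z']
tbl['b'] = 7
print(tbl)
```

tbl['a'] = tbl['d']+2 = 9 → {'n': 5, 'z': 0, 'a': 9, 'd': 7}
tbl['a'] = 9+5 = 14 → {'n': 5, 'z': 0, 'a': 14, 'd': 7}
tbl['e'] = 4 → {'n': 5, 'z': 0, 'a': 14, 'd': 7, 'e': 4}
tbl['p'] = tbl['n']+1 = 6 → {'n': 5, 'z': 0, 'a': 14, 'd': 7, 'e': 4, 'p': 6}
del 'z' → {'n': 5, 'a': 14, 'd': 7, 'e': 4, 'p': 6}
tbl['b'] = 7 → {'n': 5, 'a': 14, 'd': 7, 'e': 4, 'p': 6, 'b': 7}

{'n': 5, 'a': 14, 'd': 7, 'e': 4, 'p': 6, 'b': 7}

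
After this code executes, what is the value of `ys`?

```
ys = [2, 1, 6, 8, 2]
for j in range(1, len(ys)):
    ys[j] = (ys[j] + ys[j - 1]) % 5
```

[2, 3, 4, 2, 4]

j=1: ys[1] = (1+2)%5 = 3 → [2, 3, 6, 8, 2]
j=2: ys[2] = (6+3)%5 = 4 → [2, 3, 4, 8, 2]
j=3: ys[3] = (8+4)%5 = 2 → [2, 3, 4, 2, 2]
j=4: ys[4] = (2+2)%5 = 4 → [2, 3, 4, 2, 4]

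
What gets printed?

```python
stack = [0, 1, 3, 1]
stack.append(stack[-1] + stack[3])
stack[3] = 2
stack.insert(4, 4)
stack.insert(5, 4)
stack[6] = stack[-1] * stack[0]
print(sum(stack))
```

append stack[-1]+stack[3] = 1+1 = 2 → [0, 1, 3, 1, 2]
stack[3] = 2 → [0, 1, 3, 2, 2]
insert 4 at 4 → [0, 1, 3, 2, 4, 2]
insert 4 at 5 → [0, 1, 3, 2, 4, 4, 2]
stack[6] = stack[-1]*stack[0] = 2*0 = 0 → [0, 1, 3, 2, 4, 4, 0]
sum = 14

14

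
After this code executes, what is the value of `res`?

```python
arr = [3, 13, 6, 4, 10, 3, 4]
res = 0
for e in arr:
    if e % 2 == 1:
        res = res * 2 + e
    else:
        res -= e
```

-3

e=3: odd, res = 0*2+3 = 3
e=13: odd, res = 3*2+13 = 19
e=6: not odd, res = 19-6 = 13
e=4: not odd, res = 13-4 = 9
e=10: not odd, res = 9-10 = -1
e=3: odd, res = (-1)*2+3 = 1
e=4: not odd, res = 1-4 = -3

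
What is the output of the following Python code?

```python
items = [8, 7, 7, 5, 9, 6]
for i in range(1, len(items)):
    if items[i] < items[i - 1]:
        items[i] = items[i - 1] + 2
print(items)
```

i=1: 7<8, items[1] = 8+2 = 10 → [8, 10, 7, 5, 9, 6]
i=2: 7<10, items[2] = 10+2 = 12 → [8, 10, 12, 5, 9, 6]
i=3: 5<12, items[3] = 12+2 = 14 → [8, 10, 12, 14, 9, 6]
i=4: 9<14, items[4] = 14+2 = 16 → [8, 10, 12, 14, 16, 6]
i=5: 6<16, items[5] = 16+2 = 18 → [8, 10, 12, 14, 16, 18]

[8, 10, 12, 14, 16, 18]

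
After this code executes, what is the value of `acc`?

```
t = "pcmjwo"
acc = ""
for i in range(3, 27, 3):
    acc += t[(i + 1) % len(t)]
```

'wcwcwcwc'

i=3: add t[4]='w' → 'w'
i=6: add t[1]='c' → 'wc'
i=9: add t[4]='w' → 'wcw'
i=12: add t[1]='c' → 'wcwc'
i=15: add t[4]='w' → 'wcwcw'
i=18: add t[1]='c' → 'wcwcwc'
i=21: add t[4]='w' → 'wcwcwcw'
i=24: add t[1]='c' → 'wcwcwcwc'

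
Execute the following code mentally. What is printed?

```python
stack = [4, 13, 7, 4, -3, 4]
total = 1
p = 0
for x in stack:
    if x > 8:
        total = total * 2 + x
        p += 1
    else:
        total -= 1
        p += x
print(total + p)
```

26

x=4: not >8, total = 1-1 = 0; p=4
x=13: >8, total = 0*2+13 = 13; p=5
x=7: not >8, total = 13-1 = 12; p=12
x=4: not >8, total = 12-1 = 11; p=16
x=-3: not >8, total = 11-1 = 10; p=13
x=4: not >8, total = 10-1 = 9; p=17
total+p = 9+17 = 26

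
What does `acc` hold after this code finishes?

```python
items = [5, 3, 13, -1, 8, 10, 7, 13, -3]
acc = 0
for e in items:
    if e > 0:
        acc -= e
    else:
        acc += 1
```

e=5: >0, acc = 0-5 = -5
e=3: >0, acc = (-5)-3 = -8
e=13: >0, acc = (-8)-13 = -21
e=-1: not >0, acc = (-21)+1 = -20
e=8: >0, acc = (-20)-8 = -28
e=10: >0, acc = (-28)-10 = -38
e=7: >0, acc = (-38)-7 = -45
e=13: >0, acc = (-45)-13 = -58
e=-3: not >0, acc = (-58)+1 = -57

-57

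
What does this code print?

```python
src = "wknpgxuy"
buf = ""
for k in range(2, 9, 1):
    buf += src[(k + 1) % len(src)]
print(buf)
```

k=2: add src[3]='p' → 'p'
k=3: add src[4]='g' → 'pg'
k=4: add src[5]='x' → 'pgx'
k=5: add src[6]='u' → 'pgxu'
k=6: add src[7]='y' → 'pgxuy'
k=7: add src[0]='w' → 'pgxuyw'
k=8: add src[1]='k' → 'pgxuywk'

pgxuywk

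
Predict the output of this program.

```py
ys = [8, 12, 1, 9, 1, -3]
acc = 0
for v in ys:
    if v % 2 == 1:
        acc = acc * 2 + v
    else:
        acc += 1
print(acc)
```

v=8: not odd, acc = 0+1 = 1
v=12: not odd, acc = 1+1 = 2
v=1: odd, acc = 2*2+1 = 5
v=9: odd, acc = 5*2+9 = 19
v=1: odd, acc = 19*2+1 = 39
v=-3: odd, acc = 39*2+(-3) = 75

75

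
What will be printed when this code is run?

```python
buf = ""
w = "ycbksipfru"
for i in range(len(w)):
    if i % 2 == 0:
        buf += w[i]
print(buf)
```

i=0: add 'y' → 'y'
i=1: skip
i=2: add 'b' → 'yb'
i=3: skip
i=4: add 's' → 'ybs'
i=5: skip
i=6: add 'p' → 'ybsp'
i=7: skip
i=8: add 'r' → 'ybspr'
i=9: skip

ybspr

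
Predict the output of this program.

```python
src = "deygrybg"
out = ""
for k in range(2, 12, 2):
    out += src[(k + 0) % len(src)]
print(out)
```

yrbdy

k=2: add src[2]='y' → 'y'
k=4: add src[4]='r' → 'yr'
k=6: add src[6]='b' → 'yrb'
k=8: add src[0]='d' → 'yrbd'
k=10: add src[2]='y' → 'yrbdy'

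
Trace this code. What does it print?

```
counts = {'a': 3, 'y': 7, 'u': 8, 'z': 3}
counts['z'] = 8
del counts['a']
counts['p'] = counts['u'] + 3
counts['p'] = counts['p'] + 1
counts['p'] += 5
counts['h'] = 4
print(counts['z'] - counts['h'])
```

4

counts['z'] = 8 → {'a': 3, 'y': 7, 'u': 8, 'z': 8}
del 'a' → {'y': 7, 'u': 8, 'z': 8}
counts['p'] = counts['u']+3 = 11 → {'y': 7, 'u': 8, 'z': 8, 'p': 11}
counts['p'] = counts['p']+1 = 12 → {'y': 7, 'u': 8, 'z': 8, 'p': 12}
counts['p'] = 12+5 = 17 → {'y': 7, 'u': 8, 'z': 8, 'p': 17}
counts['h'] = 4 → {'y': 7, 'u': 8, 'z': 8, 'p': 17, 'h': 4}
counts['z']-counts['h'] = 8-4 = 4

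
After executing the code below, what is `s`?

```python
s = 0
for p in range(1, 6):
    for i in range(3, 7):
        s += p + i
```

150

p=1,i=3: s = 0+4 = 4
p=1,i=4: s = 4+5 = 9
p=1,i=5: s = 9+6 = 15
p=1,i=6: s = 15+7 = 22
p=2,i=3: s = 22+5 = 27
p=2,i=4: s = 27+6 = 33
p=2,i=5: s = 33+7 = 40
p=2,i=6: s = 40+8 = 48
p=3,i=3: s = 48+6 = 54
p=3,i=4: s = 54+7 = 61
p=3,i=5: s = 61+8 = 69
p=3,i=6: s = 69+9 = 78
p=4,i=3: s = 78+7 = 85
p=4,i=4: s = 85+8 = 93
p=4,i=5: s = 93+9 = 102
p=4,i=6: s = 102+10 = 112
p=5,i=3: s = 112+8 = 120
p=5,i=4: s = 120+9 = 129
p=5,i=5: s = 129+10 = 139
p=5,i=6: s = 139+11 = 150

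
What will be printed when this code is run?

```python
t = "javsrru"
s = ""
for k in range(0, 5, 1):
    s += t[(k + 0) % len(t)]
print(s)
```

javsr

k=0: add t[0]='j' → 'j'
k=1: add t[1]='a' → 'ja'
k=2: add t[2]='v' → 'jav'
k=3: add t[3]='s' → 'javs'
k=4: add t[4]='r' → 'javsr'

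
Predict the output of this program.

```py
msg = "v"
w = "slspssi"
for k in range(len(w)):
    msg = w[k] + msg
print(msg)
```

isspslsv

k=0: prepend 's' → 'sv'
k=1: prepend 'l' → 'lsv'
k=2: prepend 's' → 'slsv'
k=3: prepend 'p' → 'pslsv'
k=4: prepend 's' → 'spslsv'
k=5: prepend 's' → 'sspslsv'
k=6: prepend 'i' → 'isspslsv'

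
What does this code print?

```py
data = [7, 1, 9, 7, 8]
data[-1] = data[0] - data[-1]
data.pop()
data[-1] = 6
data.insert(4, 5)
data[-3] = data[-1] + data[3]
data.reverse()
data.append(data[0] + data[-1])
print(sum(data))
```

42

data[-1] = data[0]-data[-1] = 7-8 = -1 → [7, 1, 9, 7, -1]
pop() removes -1 → [7, 1, 9, 7]
data[-1] = 6 → [7, 1, 9, 6]
insert 5 at 4 → [7, 1, 9, 6, 5]
data[-3] = data[-1]+data[3] = 5+6 = 11 → [7, 1, 11, 6, 5]
reverse → [5, 6, 11, 1, 7]
append data[0]+data[-1] = 5+7 = 12 → [5, 6, 11, 1, 7, 12]
sum = 42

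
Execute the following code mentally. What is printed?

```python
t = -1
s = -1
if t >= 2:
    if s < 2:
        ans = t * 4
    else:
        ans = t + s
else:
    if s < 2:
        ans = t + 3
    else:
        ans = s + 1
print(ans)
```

t=-1, s=-1
t >= 2 is False; s < 2 is True
→ ans = t + 3 = 2

2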